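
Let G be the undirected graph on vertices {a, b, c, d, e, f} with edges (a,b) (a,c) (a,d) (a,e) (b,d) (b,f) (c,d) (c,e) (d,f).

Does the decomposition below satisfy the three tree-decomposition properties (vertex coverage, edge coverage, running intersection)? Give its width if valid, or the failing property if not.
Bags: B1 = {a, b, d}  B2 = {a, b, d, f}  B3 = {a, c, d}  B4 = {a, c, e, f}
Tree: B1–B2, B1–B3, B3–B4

A tree decomposition must satisfy three properties: every vertex lies in some bag; for every edge, both endpoints lie together in some bag; and for every vertex, the bags containing it form a connected subtree. Here bags containing vertex f are not connected in the tree, so the decomposition is invalid.

No — bags containing vertex f are not connected in the tree.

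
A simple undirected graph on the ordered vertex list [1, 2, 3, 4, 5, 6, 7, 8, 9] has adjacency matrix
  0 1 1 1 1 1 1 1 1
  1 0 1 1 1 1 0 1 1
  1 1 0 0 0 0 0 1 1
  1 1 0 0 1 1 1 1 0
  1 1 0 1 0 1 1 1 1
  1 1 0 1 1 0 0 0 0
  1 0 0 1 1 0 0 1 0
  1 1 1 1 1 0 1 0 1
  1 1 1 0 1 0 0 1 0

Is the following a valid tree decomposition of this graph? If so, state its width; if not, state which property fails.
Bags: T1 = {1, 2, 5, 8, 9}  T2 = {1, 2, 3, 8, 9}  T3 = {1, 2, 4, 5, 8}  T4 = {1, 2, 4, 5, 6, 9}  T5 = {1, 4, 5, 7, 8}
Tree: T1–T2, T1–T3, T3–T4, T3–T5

A tree decomposition must satisfy three properties: every vertex lies in some bag; for every edge, both endpoints lie together in some bag; and for every vertex, the bags containing it form a connected subtree. Here bags containing vertex 9 are not connected in the tree, so the decomposition is invalid.

No — bags containing vertex 9 are not connected in the tree.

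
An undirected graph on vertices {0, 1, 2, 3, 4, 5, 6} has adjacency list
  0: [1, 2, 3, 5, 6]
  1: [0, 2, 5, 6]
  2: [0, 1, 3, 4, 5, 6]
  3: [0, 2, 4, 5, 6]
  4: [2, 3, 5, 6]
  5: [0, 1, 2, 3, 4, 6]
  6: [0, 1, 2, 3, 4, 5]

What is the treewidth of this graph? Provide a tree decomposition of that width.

Each bag holds 5 vertices, so the decomposition has width 4, which upper-bounds the treewidth. Conversely, {0, 1, 2, 5, 6} is a clique of size 5, and the vertices of any clique must share a bag in every tree decomposition; so some bag has ≥ 5 vertices and tw(G) ≥ 4. Combining the bounds, tw(G) = 4.

Treewidth 4.
Bags: B1 = {0, 2, 3, 5, 6}  B2 = {0, 1, 2, 5, 6}  B3 = {2, 3, 4, 5, 6}
Tree: B1–B2, B1–B3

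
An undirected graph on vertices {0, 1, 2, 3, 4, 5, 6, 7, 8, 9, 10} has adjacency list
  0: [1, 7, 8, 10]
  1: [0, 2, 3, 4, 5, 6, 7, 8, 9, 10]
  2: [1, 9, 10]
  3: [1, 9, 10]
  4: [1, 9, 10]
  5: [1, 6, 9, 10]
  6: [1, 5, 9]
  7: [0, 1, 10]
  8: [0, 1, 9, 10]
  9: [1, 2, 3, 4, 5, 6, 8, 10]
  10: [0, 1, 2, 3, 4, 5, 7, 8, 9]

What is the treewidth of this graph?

3

A width-3 tree decomposition is:
Bags: B1 = {1, 8, 9, 10}  B2 = {1, 5, 9, 10}  B3 = {1, 5, 6, 9}  B4 = {1, 4, 9, 10}  B5 = {1, 2, 9, 10}  B6 = {0, 1, 8, 10}  B7 = {0, 1, 7, 10}  B8 = {1, 3, 9, 10}
Tree: B1–B2, B2–B3, B1–B4, B2–B5, B1–B6, B6–B7, B4–B8
The largest bag has 4 vertices, giving width 3; this decomposition certifies tw(G) ≤ 3. On the other hand G contains the 4-clique {0, 1, 8, 10}. A clique must lie in a single bag of any decomposition, so no decomposition can have width below 3. The upper and lower bounds meet at 3, so that is the treewidth.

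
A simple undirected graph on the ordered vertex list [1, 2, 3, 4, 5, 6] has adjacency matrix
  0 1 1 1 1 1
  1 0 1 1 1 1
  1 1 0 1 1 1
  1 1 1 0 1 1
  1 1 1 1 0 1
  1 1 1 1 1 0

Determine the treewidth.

A width-5 tree decomposition is:
Bags: B1 = {1, 2, 3, 4, 5, 6}
Tree: (single bag)
A single bag containing all 6 vertices is trivially a valid decomposition of width 5. On the other hand G contains the 6-clique {1, 2, 3, 4, 5, 6}. A clique must lie in a single bag of any decomposition, so no decomposition can have width below 5. The upper and lower bounds meet at 5, so that is the treewidth.

5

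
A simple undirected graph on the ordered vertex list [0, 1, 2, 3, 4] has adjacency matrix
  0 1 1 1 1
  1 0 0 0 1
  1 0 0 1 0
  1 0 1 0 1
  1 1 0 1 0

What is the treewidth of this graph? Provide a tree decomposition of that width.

Every bag has size at most 3, so the width is 3 − 1 = 2 and tw(G) ≤ 2. On the other hand G contains the 3-clique {0, 1, 4}. A clique must lie in a single bag of any decomposition, so no decomposition can have width below 2. The upper and lower bounds meet at 2, so that is the treewidth.

Treewidth 2.
Bags: B1 = {0, 3, 4}  B2 = {0, 2, 3}  B3 = {0, 1, 4}
Tree: B1–B2, B1–B3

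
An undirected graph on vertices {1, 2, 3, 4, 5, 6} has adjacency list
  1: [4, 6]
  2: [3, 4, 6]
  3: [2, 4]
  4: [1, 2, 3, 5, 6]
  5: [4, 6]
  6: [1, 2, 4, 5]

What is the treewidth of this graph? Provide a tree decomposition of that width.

The largest bag has 3 vertices, giving width 2; this decomposition certifies tw(G) ≤ 2. Conversely, {2, 3, 4} is a clique of size 3, and the vertices of any clique must share a bag in every tree decomposition; so some bag has ≥ 3 vertices and tw(G) ≥ 2. Hence tw(G) = 2 exactly.

Treewidth 2.
One such decomposition:
Bags: B1 = {2, 4, 6}  B2 = {2, 3, 4}  B3 = {4, 5, 6}  B4 = {1, 4, 6}
Tree: B1–B2, B1–B3, B1–B4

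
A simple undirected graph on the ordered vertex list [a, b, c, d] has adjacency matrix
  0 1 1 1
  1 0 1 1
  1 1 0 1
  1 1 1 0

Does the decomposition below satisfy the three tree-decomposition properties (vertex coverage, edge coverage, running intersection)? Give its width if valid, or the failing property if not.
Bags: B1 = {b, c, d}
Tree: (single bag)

A tree decomposition must satisfy three properties: every vertex lies in some bag; for every edge, both endpoints lie together in some bag; and for every vertex, the bags containing it form a connected subtree. Here vertex a appears in no bag, so the decomposition is invalid.

No — vertex a appears in no bag.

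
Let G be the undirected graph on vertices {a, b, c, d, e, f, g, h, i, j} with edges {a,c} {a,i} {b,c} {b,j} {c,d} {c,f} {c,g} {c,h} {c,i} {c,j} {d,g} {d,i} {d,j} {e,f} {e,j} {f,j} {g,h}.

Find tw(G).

2

A width-2 tree decomposition is:
Bags: B1 = {c, d, g}  B2 = {c, d, i}  B3 = {c, d, j}  B4 = {c, g, h}  B5 = {b, c, j}  B6 = {a, c, i}  B7 = {c, f, j}  B8 = {e, f, j}
Tree: B1–B2, B1–B3, B1–B4, B3–B5, B2–B6, B5–B7, B7–B8
Each bag holds 3 vertices, so the decomposition has width 2, which upper-bounds the treewidth. On the other hand G contains the 3-clique {e, f, j}. A clique must lie in a single bag of any decomposition, so no decomposition can have width below 2. Therefore the treewidth is 2.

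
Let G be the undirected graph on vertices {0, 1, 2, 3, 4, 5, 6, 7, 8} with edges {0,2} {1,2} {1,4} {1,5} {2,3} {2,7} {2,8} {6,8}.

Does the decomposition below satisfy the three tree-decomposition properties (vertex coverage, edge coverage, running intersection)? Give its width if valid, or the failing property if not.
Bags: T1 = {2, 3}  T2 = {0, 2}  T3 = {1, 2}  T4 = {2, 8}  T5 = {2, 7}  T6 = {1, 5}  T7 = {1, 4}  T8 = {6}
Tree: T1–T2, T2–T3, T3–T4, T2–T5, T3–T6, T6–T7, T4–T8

A tree decomposition must satisfy three properties: every vertex lies in some bag; for every edge, both endpoints lie together in some bag; and for every vertex, the bags containing it form a connected subtree. Here edge (8,6) lies in no bag, so the decomposition is invalid.

No — edge (8,6) lies in no bag.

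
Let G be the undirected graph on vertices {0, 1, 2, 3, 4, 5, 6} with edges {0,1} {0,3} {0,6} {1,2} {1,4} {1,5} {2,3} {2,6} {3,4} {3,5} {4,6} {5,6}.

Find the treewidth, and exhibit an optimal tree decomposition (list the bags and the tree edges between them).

Treewidth 3.
Bags: B1 = {1, 3, 5, 6}  B2 = {0, 1, 3, 6}  B3 = {1, 2, 3, 6}  B4 = {1, 3, 4, 6}
Tree: B1–B2, B2–B3, B3–B4

Every bag has size at most 4, so the width is 4 − 1 = 3 and tw(G) ≤ 3. For the lower bound: the 4 vertex sets {5,6}, {0,3}, {1}, {2} are disjoint, each induces a connected subgraph, and every pair is joined by at least one edge of G. Contracting each set to a single vertex therefore yields K_{4} as a minor, and since treewidth is minor-monotone, tw(G) ≥ tw(K_{4}) = 3. Hence tw(G) = 3 exactly.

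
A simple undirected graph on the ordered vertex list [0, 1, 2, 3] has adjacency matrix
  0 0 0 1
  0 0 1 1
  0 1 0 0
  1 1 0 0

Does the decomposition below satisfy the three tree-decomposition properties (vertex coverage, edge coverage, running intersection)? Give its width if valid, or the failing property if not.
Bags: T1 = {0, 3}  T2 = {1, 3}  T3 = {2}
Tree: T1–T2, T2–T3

A tree decomposition must satisfy three properties: every vertex lies in some bag; for every edge, both endpoints lie together in some bag; and for every vertex, the bags containing it form a connected subtree. Here edge (1,2) lies in no bag, so the decomposition is invalid.

No — edge (1,2) lies in no bag.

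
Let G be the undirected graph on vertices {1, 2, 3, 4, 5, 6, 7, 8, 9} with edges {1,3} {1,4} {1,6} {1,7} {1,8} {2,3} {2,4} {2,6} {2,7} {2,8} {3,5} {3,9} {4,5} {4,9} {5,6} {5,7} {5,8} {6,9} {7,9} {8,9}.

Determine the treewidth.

4

A width-4 tree decomposition is:
Bags: B1 = {1, 2, 3, 5, 9}  B2 = {1, 2, 5, 6, 9}  B3 = {1, 2, 4, 5, 9}  B4 = {1, 2, 5, 8, 9}  B5 = {1, 2, 5, 7, 9}
Tree: B1–B2, B2–B3, B3–B4, B4–B5
The largest bag has 5 vertices, giving width 4; this decomposition certifies tw(G) ≤ 4. For the lower bound: the 5 vertex sets {3,9}, {5,6}, {1,4}, {2}, {8} are disjoint, each induces a connected subgraph, and every pair is joined by at least one edge of G. Contracting each set to a single vertex therefore yields K_{5} as a minor, and since treewidth is minor-monotone, tw(G) ≥ tw(K_{5}) = 4. Hence tw(G) = 4 exactly.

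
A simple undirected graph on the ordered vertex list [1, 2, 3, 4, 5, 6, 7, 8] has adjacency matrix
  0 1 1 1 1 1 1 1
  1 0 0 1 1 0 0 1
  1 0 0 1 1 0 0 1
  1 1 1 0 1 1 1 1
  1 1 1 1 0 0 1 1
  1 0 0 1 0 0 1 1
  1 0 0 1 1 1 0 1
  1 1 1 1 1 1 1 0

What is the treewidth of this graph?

A width-4 tree decomposition is:
Bags: B1 = {1, 4, 5, 7, 8}  B2 = {1, 4, 6, 7, 8}  B3 = {1, 3, 4, 5, 8}  B4 = {1, 2, 4, 5, 8}
Tree: B1–B2, B1–B3, B3–B4
Every bag has size at most 5, so the width is 5 − 1 = 4 and tw(G) ≤ 4. Conversely, {1, 2, 4, 5, 8} is a clique of size 5, and the vertices of any clique must share a bag in every tree decomposition; so some bag has ≥ 5 vertices and tw(G) ≥ 4. Combining the bounds, tw(G) = 4.

4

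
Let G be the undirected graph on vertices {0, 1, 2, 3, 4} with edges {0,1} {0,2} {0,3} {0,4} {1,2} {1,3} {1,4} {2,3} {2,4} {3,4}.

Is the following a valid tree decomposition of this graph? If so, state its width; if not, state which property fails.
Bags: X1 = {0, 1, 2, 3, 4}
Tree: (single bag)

Yes; width 4.

Vertex coverage: the bags together contain {0, 1, 2, 3, 4}, the full vertex set. Edge coverage: each edge of G has both endpoints in at least one bag. Running intersection: for every vertex, the bags containing it form a connected subtree. All three properties hold, so this is a valid tree decomposition of width max|bag| − 1 = 4, and hence tw(G) ≤ 4.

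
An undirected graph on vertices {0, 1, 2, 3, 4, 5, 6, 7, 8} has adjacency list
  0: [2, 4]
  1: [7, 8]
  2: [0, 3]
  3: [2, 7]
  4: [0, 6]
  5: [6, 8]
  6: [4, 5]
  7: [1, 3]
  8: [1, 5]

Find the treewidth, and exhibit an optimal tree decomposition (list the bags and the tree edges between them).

Every bag has size at most 3, so the width is 3 − 1 = 2 and tw(G) ≤ 2. Since 0–4–6–5–8–1–7–3–2–0 is a cycle in G, G is not acyclic. Forests are exactly the graphs of treewidth ≤ 1, so tw(G) ≥ 2. The upper and lower bounds meet at 2, so that is the treewidth.

Treewidth 2.
One optimal decomposition is:
Bags: B1 = {0, 4, 6}  B2 = {0, 5, 6}  B3 = {0, 5, 8}  B4 = {0, 1, 8}  B5 = {0, 1, 7}  B6 = {0, 3, 7}  B7 = {0, 2, 3}
Tree: B1–B2, B2–B3, B3–B4, B4–B5, B5–B6, B6–B7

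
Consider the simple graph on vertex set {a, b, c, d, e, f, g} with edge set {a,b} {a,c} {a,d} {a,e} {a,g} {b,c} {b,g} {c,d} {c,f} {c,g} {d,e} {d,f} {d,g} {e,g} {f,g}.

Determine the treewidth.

A width-3 tree decomposition is:
Bags: B1 = {a, d, e, g}  B2 = {a, c, d, g}  B3 = {c, d, f, g}  B4 = {a, b, c, g}
Tree: B1–B2, B2–B3, B2–B4
Every bag has size at most 4, so the width is 4 − 1 = 3 and tw(G) ≤ 3. For the lower bound, the 4 vertices {c, d, f, g} are pairwise adjacent, and any tree decomposition puts a clique entirely inside one bag — forcing width ≥ 3. The upper and lower bounds meet at 3, so that is the treewidth.

3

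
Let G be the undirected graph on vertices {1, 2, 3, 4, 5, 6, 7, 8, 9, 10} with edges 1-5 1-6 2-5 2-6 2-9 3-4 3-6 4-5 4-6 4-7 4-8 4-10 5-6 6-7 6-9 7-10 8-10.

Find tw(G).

2

A width-2 tree decomposition is:
Bags: B1 = {1, 5, 6}  B2 = {4, 5, 6}  B3 = {4, 6, 7}  B4 = {2, 5, 6}  B5 = {4, 7, 10}  B6 = {2, 6, 9}  B7 = {3, 4, 6}  B8 = {4, 8, 10}
Tree: B1–B2, B2–B3, B2–B4, B3–B5, B4–B6, B2–B7, B5–B8
The largest bag has 3 vertices, giving width 2; this decomposition certifies tw(G) ≤ 2. For the lower bound, the 3 vertices {4, 8, 10} are pairwise adjacent, and any tree decomposition puts a clique entirely inside one bag — forcing width ≥ 2. Combining the bounds, tw(G) = 2.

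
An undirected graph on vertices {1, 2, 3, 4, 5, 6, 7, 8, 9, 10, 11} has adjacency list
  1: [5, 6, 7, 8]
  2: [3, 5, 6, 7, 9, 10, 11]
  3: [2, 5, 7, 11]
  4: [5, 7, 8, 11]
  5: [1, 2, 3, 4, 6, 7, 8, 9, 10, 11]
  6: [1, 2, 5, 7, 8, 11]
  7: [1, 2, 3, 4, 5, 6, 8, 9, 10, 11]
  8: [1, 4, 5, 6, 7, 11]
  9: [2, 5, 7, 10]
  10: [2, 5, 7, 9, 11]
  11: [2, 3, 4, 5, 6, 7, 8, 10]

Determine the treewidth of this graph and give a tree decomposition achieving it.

Treewidth 4.
One such decomposition:
Bags: B1 = {2, 5, 7, 10, 11}  B2 = {2, 5, 6, 7, 11}  B3 = {5, 6, 7, 8, 11}  B4 = {2, 5, 7, 9, 10}  B5 = {4, 5, 7, 8, 11}  B6 = {1, 5, 6, 7, 8}  B7 = {2, 3, 5, 7, 11}
Tree: B1–B2, B2–B3, B1–B4, B3–B5, B3–B6, B1–B7

The largest bag has 5 vertices, giving width 4; this decomposition certifies tw(G) ≤ 4. For the lower bound, the 5 vertices {1, 5, 6, 7, 8} are pairwise adjacent, and any tree decomposition puts a clique entirely inside one bag — forcing width ≥ 4. The upper and lower bounds meet at 4, so that is the treewidth.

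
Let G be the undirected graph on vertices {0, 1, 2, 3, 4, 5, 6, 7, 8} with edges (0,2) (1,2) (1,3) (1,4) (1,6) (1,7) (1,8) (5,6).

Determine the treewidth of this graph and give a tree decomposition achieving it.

The largest bag has 2 vertices, giving width 1; this decomposition certifies tw(G) ≤ 1. Since G has at least one edge (e.g. 1–6), it is not an edgeless graph, so tw(G) ≥ 1. Hence tw(G) = 1 exactly.

Treewidth 1.
Bags: B1 = {1, 6}  B2 = {1, 4}  B3 = {1, 8}  B4 = {1, 2}  B5 = {5, 6}  B6 = {1, 7}  B7 = {0, 2}  B8 = {1, 3}
Tree: B1–B2, B2–B3, B2–B4, B1–B5, B4–B6, B4–B7, B2–B8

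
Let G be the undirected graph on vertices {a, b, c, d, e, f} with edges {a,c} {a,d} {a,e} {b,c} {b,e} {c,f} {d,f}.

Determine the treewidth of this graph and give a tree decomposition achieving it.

Every bag has size at most 3, so the width is 3 − 1 = 2 and tw(G) ≤ 2. Since f–d–a–c–f is a cycle in G, G is not acyclic. Forests are exactly the graphs of treewidth ≤ 1, so tw(G) ≥ 2. Combining the bounds, tw(G) = 2.

Treewidth 2.
One such decomposition:
Bags: B1 = {c, d, f}  B2 = {a, c, d}  B3 = {a, b, c}  B4 = {a, b, e}
Tree: B1–B2, B2–B3, B3–B4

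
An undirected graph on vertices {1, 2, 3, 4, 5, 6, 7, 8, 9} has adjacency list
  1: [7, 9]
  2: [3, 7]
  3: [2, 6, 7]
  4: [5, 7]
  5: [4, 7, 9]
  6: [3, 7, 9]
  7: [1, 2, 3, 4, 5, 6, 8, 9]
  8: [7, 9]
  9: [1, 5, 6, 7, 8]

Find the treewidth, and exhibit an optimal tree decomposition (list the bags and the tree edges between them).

Treewidth 2.
One optimal decomposition is:
Bags: B1 = {5, 7, 9}  B2 = {6, 7, 9}  B3 = {4, 5, 7}  B4 = {1, 7, 9}  B5 = {3, 6, 7}  B6 = {7, 8, 9}  B7 = {2, 3, 7}
Tree: B1–B2, B1–B3, B2–B4, B2–B5, B4–B6, B5–B7

The largest bag has 3 vertices, giving width 2; this decomposition certifies tw(G) ≤ 2. Conversely, {7, 8, 9} is a clique of size 3, and the vertices of any clique must share a bag in every tree decomposition; so some bag has ≥ 3 vertices and tw(G) ≥ 2. The upper and lower bounds meet at 2, so that is the treewidth.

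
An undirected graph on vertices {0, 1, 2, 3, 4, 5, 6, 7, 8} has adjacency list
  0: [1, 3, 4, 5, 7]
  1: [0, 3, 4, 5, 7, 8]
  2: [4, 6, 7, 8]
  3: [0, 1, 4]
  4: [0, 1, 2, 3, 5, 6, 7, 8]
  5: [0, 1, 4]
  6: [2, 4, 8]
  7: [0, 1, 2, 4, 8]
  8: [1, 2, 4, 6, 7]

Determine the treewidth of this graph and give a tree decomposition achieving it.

Treewidth 3.
Bags: B1 = {2, 4, 7, 8}  B2 = {1, 4, 7, 8}  B3 = {0, 1, 4, 7}  B4 = {0, 1, 4, 5}  B5 = {2, 4, 6, 8}  B6 = {0, 1, 3, 4}
Tree: B1–B2, B2–B3, B3–B4, B1–B5, B3–B6

Every bag has size at most 4, so the width is 4 − 1 = 3 and tw(G) ≤ 3. Conversely, {0, 1, 3, 4} is a clique of size 4, and the vertices of any clique must share a bag in every tree decomposition; so some bag has ≥ 4 vertices and tw(G) ≥ 3. Combining the bounds, tw(G) = 3.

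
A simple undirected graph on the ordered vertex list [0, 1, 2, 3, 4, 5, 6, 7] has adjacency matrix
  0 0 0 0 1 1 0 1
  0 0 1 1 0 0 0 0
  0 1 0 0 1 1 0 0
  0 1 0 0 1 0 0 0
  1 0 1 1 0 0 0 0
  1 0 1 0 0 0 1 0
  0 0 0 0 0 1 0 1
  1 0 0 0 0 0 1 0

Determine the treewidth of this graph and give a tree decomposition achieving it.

Treewidth 2.
One optimal decomposition is:
Bags: B1 = {0, 6, 7}  B2 = {0, 5, 6}  B3 = {0, 4, 5}  B4 = {2, 4, 5}  B5 = {2, 3, 4}  B6 = {1, 2, 3}
Tree: B1–B2, B2–B3, B3–B4, B4–B5, B5–B6

Every bag has size at most 3, so the width is 3 − 1 = 2 and tw(G) ≤ 2. For the lower bound, G contains the cycle 7–6–5–0–7, so G is not a forest; only forests have treewidth ≤ 1, hence tw(G) ≥ 2. Combining the bounds, tw(G) = 2.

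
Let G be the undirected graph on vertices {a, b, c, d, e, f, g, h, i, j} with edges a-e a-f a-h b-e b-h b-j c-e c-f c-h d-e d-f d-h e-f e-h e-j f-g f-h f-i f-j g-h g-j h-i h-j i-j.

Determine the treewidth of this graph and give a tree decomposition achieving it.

Each bag holds 4 vertices, so the decomposition has width 3, which upper-bounds the treewidth. Conversely, {f, g, h, j} is a clique of size 4, and the vertices of any clique must share a bag in every tree decomposition; so some bag has ≥ 4 vertices and tw(G) ≥ 3. Combining the bounds, tw(G) = 3.

Treewidth 3.
One such decomposition:
Bags: B1 = {f, g, h, j}  B2 = {e, f, h, j}  B3 = {d, e, f, h}  B4 = {f, h, i, j}  B5 = {c, e, f, h}  B6 = {a, e, f, h}  B7 = {b, e, h, j}
Tree: B1–B2, B2–B3, B2–B4, B3–B5, B5–B6, B2–B7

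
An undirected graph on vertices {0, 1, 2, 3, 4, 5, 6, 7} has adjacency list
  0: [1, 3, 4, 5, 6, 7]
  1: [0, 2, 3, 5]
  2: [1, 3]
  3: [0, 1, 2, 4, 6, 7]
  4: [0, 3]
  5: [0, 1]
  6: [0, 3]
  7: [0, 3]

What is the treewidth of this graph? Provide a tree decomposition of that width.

Treewidth 2.
One such decomposition:
Bags: B1 = {0, 3, 4}  B2 = {0, 3, 7}  B3 = {0, 1, 3}  B4 = {0, 3, 6}  B5 = {1, 2, 3}  B6 = {0, 1, 5}
Tree: B1–B2, B1–B3, B3–B4, B3–B5, B3–B6

Every bag has size at most 3, so the width is 3 − 1 = 2 and tw(G) ≤ 2. On the other hand G contains the 3-clique {0, 1, 3}. A clique must lie in a single bag of any decomposition, so no decomposition can have width below 2. The upper and lower bounds meet at 2, so that is the treewidth.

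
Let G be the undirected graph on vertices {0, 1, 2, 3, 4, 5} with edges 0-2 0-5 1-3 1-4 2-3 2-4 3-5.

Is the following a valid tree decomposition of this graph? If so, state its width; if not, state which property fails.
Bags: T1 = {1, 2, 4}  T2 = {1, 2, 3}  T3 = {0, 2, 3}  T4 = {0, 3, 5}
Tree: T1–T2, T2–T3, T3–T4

Vertex coverage: the bags together contain {0, 1, 2, 3, 4, 5}, the full vertex set. Edge coverage: each edge of G has both endpoints in at least one bag. Running intersection: for every vertex, the bags containing it form a connected subtree. All three properties hold, so this is a valid tree decomposition of width max|bag| − 1 = 2, and hence tw(G) ≤ 2.

Yes; width 2.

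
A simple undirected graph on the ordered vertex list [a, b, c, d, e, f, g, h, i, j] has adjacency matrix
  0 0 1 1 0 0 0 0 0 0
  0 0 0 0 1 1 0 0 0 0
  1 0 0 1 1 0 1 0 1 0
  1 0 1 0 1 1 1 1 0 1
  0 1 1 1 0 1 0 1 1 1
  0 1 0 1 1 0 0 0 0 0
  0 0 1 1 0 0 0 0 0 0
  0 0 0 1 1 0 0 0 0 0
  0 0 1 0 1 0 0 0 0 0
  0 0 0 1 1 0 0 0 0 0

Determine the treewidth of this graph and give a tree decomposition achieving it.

Treewidth 2.
One optimal decomposition is:
Bags: B1 = {c, d, e}  B2 = {d, e, h}  B3 = {c, e, i}  B4 = {c, d, g}  B5 = {d, e, j}  B6 = {a, c, d}  B7 = {d, e, f}  B8 = {b, e, f}
Tree: B1–B2, B1–B3, B1–B4, B2–B5, B4–B6, B5–B7, B7–B8

Every bag has size at most 3, so the width is 3 − 1 = 2 and tw(G) ≤ 2. Conversely, {c, d, g} is a clique of size 3, and the vertices of any clique must share a bag in every tree decomposition; so some bag has ≥ 3 vertices and tw(G) ≥ 2. Therefore the treewidth is 2.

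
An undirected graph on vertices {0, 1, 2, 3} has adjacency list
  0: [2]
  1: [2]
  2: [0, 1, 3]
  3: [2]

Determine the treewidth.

A width-1 tree decomposition is:
Bags: B1 = {1, 2}  B2 = {0, 2}  B3 = {2, 3}
Tree: B1–B2, B1–B3
Every bag has size at most 2, so the width is 2 − 1 = 1 and tw(G) ≤ 1. Any graph with an edge has treewidth ≥ 1, and G has the edge 2–1. Hence tw(G) = 1 exactly.

1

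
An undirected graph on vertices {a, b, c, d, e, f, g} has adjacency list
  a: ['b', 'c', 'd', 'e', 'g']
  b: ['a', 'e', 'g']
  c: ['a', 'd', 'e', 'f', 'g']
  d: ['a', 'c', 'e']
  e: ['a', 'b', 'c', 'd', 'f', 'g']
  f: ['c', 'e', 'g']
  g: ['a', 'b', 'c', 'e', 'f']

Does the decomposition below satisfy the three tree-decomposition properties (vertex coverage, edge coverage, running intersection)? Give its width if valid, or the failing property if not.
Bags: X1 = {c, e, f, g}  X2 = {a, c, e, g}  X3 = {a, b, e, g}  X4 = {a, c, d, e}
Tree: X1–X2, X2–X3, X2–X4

Every vertex of G appears in some bag (union = {a, b, c, d, e, f, g}); every edge is covered by a bag; and for each vertex v the set of bags containing v is connected in the bag tree. The decomposition is therefore valid. The largest bag has 4 vertices, so the width is 3.

Yes; width 3.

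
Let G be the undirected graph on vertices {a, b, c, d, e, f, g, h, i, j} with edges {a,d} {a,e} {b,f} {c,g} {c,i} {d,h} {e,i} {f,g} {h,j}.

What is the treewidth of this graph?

1

A width-1 tree decomposition is:
Bags: B1 = {b, f}  B2 = {f, g}  B3 = {c, g}  B4 = {c, i}  B5 = {e, i}  B6 = {a, e}  B7 = {a, d}  B8 = {d, h}  B9 = {h, j}
Tree: B1–B2, B2–B3, B3–B4, B4–B5, B5–B6, B6–B7, B7–B8, B8–B9
The largest bag has 2 vertices, giving width 1; this decomposition certifies tw(G) ≤ 1. Since G has at least one edge (e.g. b–f), it is not an edgeless graph, so tw(G) ≥ 1. Hence tw(G) = 1 exactly.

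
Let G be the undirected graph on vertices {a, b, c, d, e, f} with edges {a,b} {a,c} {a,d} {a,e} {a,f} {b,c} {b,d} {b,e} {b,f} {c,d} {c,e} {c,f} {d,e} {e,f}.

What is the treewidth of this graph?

A width-4 tree decomposition is:
Bags: B1 = {a, b, c, e, f}  B2 = {a, b, c, d, e}
Tree: B1–B2
Each bag holds 5 vertices, so the decomposition has width 4, which upper-bounds the treewidth. On the other hand G contains the 5-clique {a, b, c, d, e}. A clique must lie in a single bag of any decomposition, so no decomposition can have width below 4. Hence tw(G) = 4 exactly.

4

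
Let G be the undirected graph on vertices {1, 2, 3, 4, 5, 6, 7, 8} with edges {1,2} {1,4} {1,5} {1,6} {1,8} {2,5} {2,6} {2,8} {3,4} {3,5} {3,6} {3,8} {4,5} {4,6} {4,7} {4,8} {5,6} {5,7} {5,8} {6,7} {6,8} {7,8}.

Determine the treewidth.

4

A width-4 tree decomposition is:
Bags: B1 = {4, 5, 6, 7, 8}  B2 = {3, 4, 5, 6, 8}  B3 = {1, 4, 5, 6, 8}  B4 = {1, 2, 5, 6, 8}
Tree: B1–B2, B2–B3, B3–B4
Every bag has size at most 5, so the width is 5 − 1 = 4 and tw(G) ≤ 4. On the other hand G contains the 5-clique {1, 2, 5, 6, 8}. A clique must lie in a single bag of any decomposition, so no decomposition can have width below 4. Combining the bounds, tw(G) = 4.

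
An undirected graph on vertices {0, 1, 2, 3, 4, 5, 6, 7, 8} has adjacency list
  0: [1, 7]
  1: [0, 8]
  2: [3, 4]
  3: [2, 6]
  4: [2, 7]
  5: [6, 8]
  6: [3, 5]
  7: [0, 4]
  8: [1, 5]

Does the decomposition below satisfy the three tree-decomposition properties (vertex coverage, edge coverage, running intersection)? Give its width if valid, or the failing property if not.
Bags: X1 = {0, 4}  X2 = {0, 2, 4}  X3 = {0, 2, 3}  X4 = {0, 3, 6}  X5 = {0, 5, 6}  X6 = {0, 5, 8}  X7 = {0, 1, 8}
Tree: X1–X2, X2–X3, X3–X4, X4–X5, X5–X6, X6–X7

No — vertex 7 appears in no bag.

A tree decomposition must satisfy three properties: every vertex lies in some bag; for every edge, both endpoints lie together in some bag; and for every vertex, the bags containing it form a connected subtree. Here vertex 7 appears in no bag, so the decomposition is invalid.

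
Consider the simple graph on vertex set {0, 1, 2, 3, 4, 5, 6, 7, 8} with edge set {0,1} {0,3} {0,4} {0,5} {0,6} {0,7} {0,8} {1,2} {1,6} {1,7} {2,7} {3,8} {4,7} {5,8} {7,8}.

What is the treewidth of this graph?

A width-2 tree decomposition is:
Bags: B1 = {0, 7, 8}  B2 = {0, 4, 7}  B3 = {0, 5, 8}  B4 = {0, 1, 7}  B5 = {0, 3, 8}  B6 = {1, 2, 7}  B7 = {0, 1, 6}
Tree: B1–B2, B1–B3, B2–B4, B1–B5, B4–B6, B4–B7
The largest bag has 3 vertices, giving width 2; this decomposition certifies tw(G) ≤ 2. For the lower bound, the 3 vertices {0, 3, 8} are pairwise adjacent, and any tree decomposition puts a clique entirely inside one bag — forcing width ≥ 2. The upper and lower bounds meet at 2, so that is the treewidth.

2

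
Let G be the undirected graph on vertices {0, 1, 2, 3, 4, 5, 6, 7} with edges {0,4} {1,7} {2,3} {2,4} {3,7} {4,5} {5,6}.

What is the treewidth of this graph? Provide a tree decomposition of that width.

The largest bag has 2 vertices, giving width 1; this decomposition certifies tw(G) ≤ 1. Since G has at least one edge (e.g. 2–4), it is not an edgeless graph, so tw(G) ≥ 1. Hence tw(G) = 1 exactly.

Treewidth 1.
Bags: B1 = {2, 4}  B2 = {2, 3}  B3 = {0, 4}  B4 = {3, 7}  B5 = {4, 5}  B6 = {1, 7}  B7 = {5, 6}
Tree: B1–B2, B1–B3, B2–B4, B1–B5, B4–B6, B5–B7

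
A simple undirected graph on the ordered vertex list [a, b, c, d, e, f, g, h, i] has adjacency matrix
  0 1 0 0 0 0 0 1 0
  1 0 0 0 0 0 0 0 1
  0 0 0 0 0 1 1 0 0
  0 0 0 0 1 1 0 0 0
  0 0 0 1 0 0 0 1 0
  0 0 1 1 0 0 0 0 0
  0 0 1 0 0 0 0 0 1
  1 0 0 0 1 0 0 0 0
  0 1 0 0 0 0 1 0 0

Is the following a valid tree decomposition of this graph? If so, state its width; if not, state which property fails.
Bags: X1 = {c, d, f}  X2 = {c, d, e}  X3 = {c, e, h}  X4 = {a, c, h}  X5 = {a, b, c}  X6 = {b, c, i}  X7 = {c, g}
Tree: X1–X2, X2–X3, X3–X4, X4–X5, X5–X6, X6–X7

No — edge (i,g) lies in no bag.

A tree decomposition must satisfy three properties: every vertex lies in some bag; for every edge, both endpoints lie together in some bag; and for every vertex, the bags containing it form a connected subtree. Here edge (i,g) lies in no bag, so the decomposition is invalid.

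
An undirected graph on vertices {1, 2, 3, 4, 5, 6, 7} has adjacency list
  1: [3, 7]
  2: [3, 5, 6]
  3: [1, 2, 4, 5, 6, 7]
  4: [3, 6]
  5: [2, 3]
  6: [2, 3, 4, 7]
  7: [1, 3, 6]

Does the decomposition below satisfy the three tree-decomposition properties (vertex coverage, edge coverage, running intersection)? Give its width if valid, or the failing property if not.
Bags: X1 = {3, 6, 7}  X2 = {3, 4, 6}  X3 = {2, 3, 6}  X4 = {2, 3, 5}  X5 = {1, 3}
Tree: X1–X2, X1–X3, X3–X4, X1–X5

No — edge (7,1) lies in no bag.

A tree decomposition must satisfy three properties: every vertex lies in some bag; for every edge, both endpoints lie together in some bag; and for every vertex, the bags containing it form a connected subtree. Here edge (7,1) lies in no bag, so the decomposition is invalid.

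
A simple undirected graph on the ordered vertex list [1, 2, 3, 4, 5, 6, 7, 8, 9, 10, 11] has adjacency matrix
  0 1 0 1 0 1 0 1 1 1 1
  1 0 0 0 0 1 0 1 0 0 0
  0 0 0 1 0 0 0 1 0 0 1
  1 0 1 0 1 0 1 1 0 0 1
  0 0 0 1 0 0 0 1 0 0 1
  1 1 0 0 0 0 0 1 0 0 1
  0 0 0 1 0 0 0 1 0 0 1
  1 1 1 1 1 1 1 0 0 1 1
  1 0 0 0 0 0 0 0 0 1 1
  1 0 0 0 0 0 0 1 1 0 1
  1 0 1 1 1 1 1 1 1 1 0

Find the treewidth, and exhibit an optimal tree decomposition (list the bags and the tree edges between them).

Treewidth 3.
One such decomposition:
Bags: B1 = {4, 5, 8, 11}  B2 = {3, 4, 8, 11}  B3 = {1, 4, 8, 11}  B4 = {4, 7, 8, 11}  B5 = {1, 6, 8, 11}  B6 = {1, 8, 10, 11}  B7 = {1, 2, 6, 8}  B8 = {1, 9, 10, 11}
Tree: B1–B2, B1–B3, B3–B4, B3–B5, B3–B6, B5–B7, B6–B8

The largest bag has 4 vertices, giving width 3; this decomposition certifies tw(G) ≤ 3. Conversely, {1, 2, 6, 8} is a clique of size 4, and the vertices of any clique must share a bag in every tree decomposition; so some bag has ≥ 4 vertices and tw(G) ≥ 3. Combining the bounds, tw(G) = 3.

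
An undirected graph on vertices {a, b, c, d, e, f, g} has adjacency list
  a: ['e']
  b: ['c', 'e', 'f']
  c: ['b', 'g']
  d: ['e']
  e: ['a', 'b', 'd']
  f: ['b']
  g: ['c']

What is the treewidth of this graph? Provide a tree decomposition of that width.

Each bag holds 2 vertices, so the decomposition has width 1, which upper-bounds the treewidth. Any graph with an edge has treewidth ≥ 1, and G has the edge b–e. Hence tw(G) = 1 exactly.

Treewidth 1.
Bags: B1 = {b, e}  B2 = {b, c}  B3 = {d, e}  B4 = {c, g}  B5 = {b, f}  B6 = {a, e}
Tree: B1–B2, B1–B3, B2–B4, B1–B5, B1–B6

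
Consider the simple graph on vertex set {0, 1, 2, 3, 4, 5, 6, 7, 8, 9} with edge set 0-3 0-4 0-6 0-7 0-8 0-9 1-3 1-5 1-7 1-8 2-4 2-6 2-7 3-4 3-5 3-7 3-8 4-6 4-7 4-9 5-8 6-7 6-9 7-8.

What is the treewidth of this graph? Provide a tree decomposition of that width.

Each bag holds 4 vertices, so the decomposition has width 3, which upper-bounds the treewidth. For the lower bound, the 4 vertices {0, 4, 6, 9} are pairwise adjacent, and any tree decomposition puts a clique entirely inside one bag — forcing width ≥ 3. Hence tw(G) = 3 exactly.

Treewidth 3.
One such decomposition:
Bags: B1 = {0, 3, 7, 8}  B2 = {1, 3, 7, 8}  B3 = {0, 3, 4, 7}  B4 = {0, 4, 6, 7}  B5 = {0, 4, 6, 9}  B6 = {2, 4, 6, 7}  B7 = {1, 3, 5, 8}
Tree: B1–B2, B1–B3, B3–B4, B4–B5, B4–B6, B2–B7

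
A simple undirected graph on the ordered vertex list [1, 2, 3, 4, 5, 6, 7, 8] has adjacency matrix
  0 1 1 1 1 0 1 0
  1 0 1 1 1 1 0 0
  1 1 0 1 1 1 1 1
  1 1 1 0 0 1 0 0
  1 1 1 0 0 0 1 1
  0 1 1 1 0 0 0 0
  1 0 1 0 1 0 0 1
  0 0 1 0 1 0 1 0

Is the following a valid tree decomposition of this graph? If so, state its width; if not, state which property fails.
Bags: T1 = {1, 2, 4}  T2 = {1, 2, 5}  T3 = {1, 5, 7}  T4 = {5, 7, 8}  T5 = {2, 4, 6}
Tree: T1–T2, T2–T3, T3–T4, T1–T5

A tree decomposition must satisfy three properties: every vertex lies in some bag; for every edge, both endpoints lie together in some bag; and for every vertex, the bags containing it form a connected subtree. Here vertex 3 appears in no bag, so the decomposition is invalid.

No — vertex 3 appears in no bag.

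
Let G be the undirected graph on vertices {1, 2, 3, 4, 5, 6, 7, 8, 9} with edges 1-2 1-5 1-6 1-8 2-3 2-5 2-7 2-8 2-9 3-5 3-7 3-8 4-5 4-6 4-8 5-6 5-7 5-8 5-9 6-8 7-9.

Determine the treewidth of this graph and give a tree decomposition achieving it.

The largest bag has 4 vertices, giving width 3; this decomposition certifies tw(G) ≤ 3. For the lower bound, the 4 vertices {1, 2, 5, 8} are pairwise adjacent, and any tree decomposition puts a clique entirely inside one bag — forcing width ≥ 3. Hence tw(G) = 3 exactly.

Treewidth 3.
One optimal decomposition is:
Bags: B1 = {1, 2, 5, 8}  B2 = {2, 3, 5, 8}  B3 = {1, 5, 6, 8}  B4 = {4, 5, 6, 8}  B5 = {2, 3, 5, 7}  B6 = {2, 5, 7, 9}
Tree: B1–B2, B1–B3, B3–B4, B2–B5, B5–B6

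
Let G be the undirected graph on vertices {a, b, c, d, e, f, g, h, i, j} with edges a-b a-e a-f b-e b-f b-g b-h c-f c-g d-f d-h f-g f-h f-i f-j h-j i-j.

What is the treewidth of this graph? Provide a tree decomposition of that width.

The largest bag has 3 vertices, giving width 2; this decomposition certifies tw(G) ≤ 2. For the lower bound, the 3 vertices {a, b, e} are pairwise adjacent, and any tree decomposition puts a clique entirely inside one bag — forcing width ≥ 2. The upper and lower bounds meet at 2, so that is the treewidth.

Treewidth 2.
Bags: B1 = {b, f, h}  B2 = {f, h, j}  B3 = {d, f, h}  B4 = {a, b, f}  B5 = {b, f, g}  B6 = {a, b, e}  B7 = {c, f, g}  B8 = {f, i, j}
Tree: B1–B2, B2–B3, B1–B4, B1–B5, B4–B6, B5–B7, B2–B8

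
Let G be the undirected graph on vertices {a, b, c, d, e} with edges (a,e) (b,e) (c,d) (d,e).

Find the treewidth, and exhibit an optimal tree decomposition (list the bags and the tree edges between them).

Treewidth 1.
One optimal decomposition is:
Bags: B1 = {c, d}  B2 = {d, e}  B3 = {b, e}  B4 = {a, e}
Tree: B1–B2, B2–B3, B3–B4

The largest bag has 2 vertices, giving width 1; this decomposition certifies tw(G) ≤ 1. Any graph with an edge has treewidth ≥ 1, and G has the edge d–c. Hence tw(G) = 1 exactly.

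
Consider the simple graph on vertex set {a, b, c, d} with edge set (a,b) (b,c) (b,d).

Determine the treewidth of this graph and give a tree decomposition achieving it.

Treewidth 1.
Bags: B1 = {a, b}  B2 = {b, d}  B3 = {b, c}
Tree: B1–B2, B2–B3

The largest bag has 2 vertices, giving width 1; this decomposition certifies tw(G) ≤ 1. G has an edge, so its treewidth is at least 1. Hence tw(G) = 1 exactly.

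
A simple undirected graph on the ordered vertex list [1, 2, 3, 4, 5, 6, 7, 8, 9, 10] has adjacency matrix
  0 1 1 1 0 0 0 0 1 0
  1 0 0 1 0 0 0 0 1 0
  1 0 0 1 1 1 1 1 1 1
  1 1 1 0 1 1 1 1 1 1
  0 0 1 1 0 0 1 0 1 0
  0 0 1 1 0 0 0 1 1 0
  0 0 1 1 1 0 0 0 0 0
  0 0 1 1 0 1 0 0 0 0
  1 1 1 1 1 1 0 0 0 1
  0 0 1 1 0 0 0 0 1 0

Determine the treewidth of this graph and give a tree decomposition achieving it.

Each bag holds 4 vertices, so the decomposition has width 3, which upper-bounds the treewidth. Conversely, {1, 2, 4, 9} is a clique of size 4, and the vertices of any clique must share a bag in every tree decomposition; so some bag has ≥ 4 vertices and tw(G) ≥ 3. Combining the bounds, tw(G) = 3.

Treewidth 3.
One such decomposition:
Bags: B1 = {1, 2, 4, 9}  B2 = {1, 3, 4, 9}  B3 = {3, 4, 6, 9}  B4 = {3, 4, 5, 9}  B5 = {3, 4, 6, 8}  B6 = {3, 4, 5, 7}  B7 = {3, 4, 9, 10}
Tree: B1–B2, B2–B3, B3–B4, B3–B5, B4–B6, B3–B7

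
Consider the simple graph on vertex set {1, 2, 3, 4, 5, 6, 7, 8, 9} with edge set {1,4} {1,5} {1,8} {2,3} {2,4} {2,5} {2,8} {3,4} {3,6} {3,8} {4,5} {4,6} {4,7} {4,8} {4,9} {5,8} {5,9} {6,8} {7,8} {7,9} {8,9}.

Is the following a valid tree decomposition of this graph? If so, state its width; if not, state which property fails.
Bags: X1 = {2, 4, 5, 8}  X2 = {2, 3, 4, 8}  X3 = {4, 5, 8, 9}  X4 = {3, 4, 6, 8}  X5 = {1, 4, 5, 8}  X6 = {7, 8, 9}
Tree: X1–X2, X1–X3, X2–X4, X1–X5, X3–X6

No — edge (4,7) lies in no bag.

A tree decomposition must satisfy three properties: every vertex lies in some bag; for every edge, both endpoints lie together in some bag; and for every vertex, the bags containing it form a connected subtree. Here edge (4,7) lies in no bag, so the decomposition is invalid.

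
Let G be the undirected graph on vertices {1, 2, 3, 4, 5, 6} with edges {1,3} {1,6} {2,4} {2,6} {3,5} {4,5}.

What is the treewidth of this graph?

A width-2 tree decomposition is:
Bags: B1 = {1, 2, 6}  B2 = {1, 2, 3}  B3 = {2, 3, 5}  B4 = {2, 4, 5}
Tree: B1–B2, B2–B3, B3–B4
The largest bag has 3 vertices, giving width 2; this decomposition certifies tw(G) ≤ 2. For the lower bound, G contains the cycle 2–6–1–3–5–4–2, so G is not a forest; only forests have treewidth ≤ 1, hence tw(G) ≥ 2. Combining the bounds, tw(G) = 2.

2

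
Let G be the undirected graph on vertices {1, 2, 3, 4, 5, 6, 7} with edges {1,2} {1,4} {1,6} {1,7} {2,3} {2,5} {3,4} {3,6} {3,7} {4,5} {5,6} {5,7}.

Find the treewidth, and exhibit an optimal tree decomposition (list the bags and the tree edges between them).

The largest bag has 4 vertices, giving width 3; this decomposition certifies tw(G) ≤ 3. For the lower bound: the 4 vertex sets {5,7}, {3,6}, {1}, {4} are disjoint, each induces a connected subgraph, and every pair is joined by at least one edge of G. Contracting each set to a single vertex therefore yields K_{4} as a minor, and since treewidth is minor-monotone, tw(G) ≥ tw(K_{4}) = 3. Hence tw(G) = 3 exactly.

Treewidth 3.
One such decomposition:
Bags: B1 = {1, 3, 5, 7}  B2 = {1, 3, 5, 6}  B3 = {1, 3, 4, 5}  B4 = {1, 2, 3, 5}
Tree: B1–B2, B2–B3, B3–B4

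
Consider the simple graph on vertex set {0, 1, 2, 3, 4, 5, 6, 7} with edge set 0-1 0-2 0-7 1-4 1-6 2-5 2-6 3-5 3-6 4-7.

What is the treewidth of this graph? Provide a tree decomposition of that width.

Each bag holds 3 vertices, so the decomposition has width 2, which upper-bounds the treewidth. The edges 7–4–1–0–7 form a cycle, so G is not a tree and its treewidth is at least 2. Hence tw(G) = 2 exactly.

Treewidth 2.
One such decomposition:
Bags: B1 = {0, 4, 7}  B2 = {0, 1, 4}  B3 = {0, 1, 2}  B4 = {1, 2, 6}  B5 = {2, 5, 6}  B6 = {3, 5, 6}
Tree: B1–B2, B2–B3, B3–B4, B4–B5, B5–B6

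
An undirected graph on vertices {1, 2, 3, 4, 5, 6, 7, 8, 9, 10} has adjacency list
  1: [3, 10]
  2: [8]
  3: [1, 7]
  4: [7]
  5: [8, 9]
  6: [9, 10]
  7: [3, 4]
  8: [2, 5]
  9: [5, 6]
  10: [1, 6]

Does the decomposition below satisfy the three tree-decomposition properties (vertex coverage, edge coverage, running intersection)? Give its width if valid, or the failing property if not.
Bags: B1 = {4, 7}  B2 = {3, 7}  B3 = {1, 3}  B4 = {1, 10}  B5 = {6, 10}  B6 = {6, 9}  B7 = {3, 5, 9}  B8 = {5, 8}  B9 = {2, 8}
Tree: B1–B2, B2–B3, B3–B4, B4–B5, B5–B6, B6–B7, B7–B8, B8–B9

A tree decomposition must satisfy three properties: every vertex lies in some bag; for every edge, both endpoints lie together in some bag; and for every vertex, the bags containing it form a connected subtree. Here bags containing vertex 3 are not connected in the tree, so the decomposition is invalid.

No — bags containing vertex 3 are not connected in the tree.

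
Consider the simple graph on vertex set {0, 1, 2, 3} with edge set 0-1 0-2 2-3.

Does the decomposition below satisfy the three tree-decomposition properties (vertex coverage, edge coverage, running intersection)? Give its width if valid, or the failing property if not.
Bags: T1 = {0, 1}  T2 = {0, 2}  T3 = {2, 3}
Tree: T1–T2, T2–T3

Every vertex of G appears in some bag (union = {0, 1, 2, 3}); every edge is covered by a bag; and for each vertex v the set of bags containing v is connected in the bag tree. The decomposition is therefore valid. The largest bag has 2 vertices, so the width is 1.

Yes; width 1.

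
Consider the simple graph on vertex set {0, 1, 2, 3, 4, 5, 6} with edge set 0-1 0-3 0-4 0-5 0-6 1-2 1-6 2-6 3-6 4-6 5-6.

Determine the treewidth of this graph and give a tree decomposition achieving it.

Each bag holds 3 vertices, so the decomposition has width 2, which upper-bounds the treewidth. On the other hand G contains the 3-clique {0, 1, 6}. A clique must lie in a single bag of any decomposition, so no decomposition can have width below 2. Hence tw(G) = 2 exactly.

Treewidth 2.
One optimal decomposition is:
Bags: B1 = {0, 4, 6}  B2 = {0, 3, 6}  B3 = {0, 1, 6}  B4 = {0, 5, 6}  B5 = {1, 2, 6}
Tree: B1–B2, B2–B3, B1–B4, B3–B5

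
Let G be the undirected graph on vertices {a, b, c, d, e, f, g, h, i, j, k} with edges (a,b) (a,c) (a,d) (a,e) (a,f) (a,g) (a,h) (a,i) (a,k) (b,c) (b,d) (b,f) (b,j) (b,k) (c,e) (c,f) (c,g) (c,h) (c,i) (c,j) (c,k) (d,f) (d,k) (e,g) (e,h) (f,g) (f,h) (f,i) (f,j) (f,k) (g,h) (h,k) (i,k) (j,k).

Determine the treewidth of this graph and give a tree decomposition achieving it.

Each bag holds 5 vertices, so the decomposition has width 4, which upper-bounds the treewidth. Conversely, {a, c, e, g, h} is a clique of size 5, and the vertices of any clique must share a bag in every tree decomposition; so some bag has ≥ 5 vertices and tw(G) ≥ 4. Combining the bounds, tw(G) = 4.

Treewidth 4.
One optimal decomposition is:
Bags: B1 = {a, c, f, h, k}  B2 = {a, c, f, i, k}  B3 = {a, c, f, g, h}  B4 = {a, b, c, f, k}  B5 = {a, c, e, g, h}  B6 = {b, c, f, j, k}  B7 = {a, b, d, f, k}
Tree: B1–B2, B1–B3, B1–B4, B3–B5, B4–B6, B4–B7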